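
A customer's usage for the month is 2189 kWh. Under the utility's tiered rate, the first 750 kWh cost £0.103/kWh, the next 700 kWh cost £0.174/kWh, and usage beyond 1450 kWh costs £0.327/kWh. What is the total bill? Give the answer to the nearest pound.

£441

First 750 kWh × £0.103 = £77.25
Next 700 kWh × £0.174 = £121.80
Remaining 739 kWh × £0.327 = £241.65
Total = £440.70 ≈ £441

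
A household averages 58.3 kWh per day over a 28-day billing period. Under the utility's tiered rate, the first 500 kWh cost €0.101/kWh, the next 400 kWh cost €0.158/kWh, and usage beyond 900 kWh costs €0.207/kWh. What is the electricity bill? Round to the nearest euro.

Usage = 58.3 kWh/day × 28 days = 1632.4 kWh
First 500 kWh × €0.101 = €50.50
Next 400 kWh × €0.158 = €63.20
Remaining 732.4 kWh × €0.207 = €151.61
Total = €265.31 ≈ €265

€265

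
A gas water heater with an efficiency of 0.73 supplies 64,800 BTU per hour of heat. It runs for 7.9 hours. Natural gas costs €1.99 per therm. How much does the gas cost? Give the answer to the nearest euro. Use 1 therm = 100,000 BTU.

Heat delivered = 64,800 BTU/h × 7.9 h = 511,920 BTU
Gas input = 511,920 / 0.73 = 701,260 BTU
= 701,260 / 100,000 = 7.013 therm
Cost = 7.013 × €1.99/therm = €13.96 ≈ €14

€14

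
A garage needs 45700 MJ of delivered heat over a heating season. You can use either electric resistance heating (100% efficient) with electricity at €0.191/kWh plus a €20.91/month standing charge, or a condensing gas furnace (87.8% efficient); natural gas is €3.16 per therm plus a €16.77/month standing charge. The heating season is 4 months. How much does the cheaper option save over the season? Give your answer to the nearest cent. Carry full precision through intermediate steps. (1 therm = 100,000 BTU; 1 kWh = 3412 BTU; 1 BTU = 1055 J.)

€882.39

Heat load = 45700 MJ = 45,700,000,000 J / 1055 = 43,317,536 BTU
Gas: input = 43,317,536 / 0.878 = 49,336,601 BTU = 493.4 therm → 493.4 × €3.16 = €1,559.04; + 4 × €16.77 standing = €1,626.12
Electric: 43,317,536 BTU / 3412 = 12,700 kWh → × €0.191 = €2,424.87; + 4 × €20.91 standing = €2,508.51
Difference = |€1,626.12 − €2,508.51| = €882.39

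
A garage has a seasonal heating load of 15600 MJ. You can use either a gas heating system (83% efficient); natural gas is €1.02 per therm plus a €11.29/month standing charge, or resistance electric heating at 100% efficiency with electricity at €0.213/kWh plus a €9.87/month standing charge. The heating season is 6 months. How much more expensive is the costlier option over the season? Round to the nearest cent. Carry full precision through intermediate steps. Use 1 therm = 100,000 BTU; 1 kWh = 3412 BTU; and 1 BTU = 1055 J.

€732.85

Heat load = 15600 MJ = 15,600,000,000 J / 1055 = 14,786,730 BTU
Gas: input = 14,786,730 / 0.83 = 17,815,337 BTU = 178.2 therm → 178.2 × €1.02 = €181.72; + 6 × €11.29 standing = €249.46
Electric: 14,786,730 BTU / 3412 = 4,334 kWh → × €0.213 = €923.09; + 6 × €9.87 standing = €982.31
Difference = |€249.46 − €982.31| = €732.85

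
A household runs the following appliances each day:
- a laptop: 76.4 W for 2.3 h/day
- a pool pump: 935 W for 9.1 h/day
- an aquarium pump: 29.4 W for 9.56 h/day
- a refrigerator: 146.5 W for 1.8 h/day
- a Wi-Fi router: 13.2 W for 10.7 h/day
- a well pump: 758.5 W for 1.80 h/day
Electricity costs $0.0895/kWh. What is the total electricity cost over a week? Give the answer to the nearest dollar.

laptop: 76.4 W × 2.3 h × 7 d = 1,230 Wh = 1.23 kWh
pool pump: 935 W × 9.1 h × 7 d = 59,560 Wh = 59.56 kWh
aquarium pump: 29.4 W × 9.56 h × 7 d = 1,967 Wh = 1.967 kWh
refrigerator: 146.5 W × 1.8 h × 7 d = 1,846 Wh = 1.846 kWh
Wi-Fi router: 13.2 W × 10.7 h × 7 d = 989 Wh = 0.9887 kWh
well pump: 758.5 W × 1.80 h × 7 d = 9,557 Wh = 9.557 kWh
Total energy = 1.23 + 59.56 + 1.967 + 1.846 + 0.9887 + 9.557 = 75.15 kWh
Cost = 75.15 kWh × $0.0895 = $6.73 ≈ $7

$7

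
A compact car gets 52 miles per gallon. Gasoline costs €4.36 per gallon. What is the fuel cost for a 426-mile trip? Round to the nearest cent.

Fuel = 426 mi / 52 mpg = 8.192 gal
Cost = 8.192 gal × €4.36/gal = €35.72

€35.72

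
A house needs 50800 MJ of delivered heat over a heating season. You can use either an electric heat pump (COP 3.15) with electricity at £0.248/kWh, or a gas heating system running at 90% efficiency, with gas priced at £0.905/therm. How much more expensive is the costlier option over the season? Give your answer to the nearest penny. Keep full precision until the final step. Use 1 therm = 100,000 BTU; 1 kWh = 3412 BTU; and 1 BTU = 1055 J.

£626.88

Heat load = 50800 MJ = 50,800,000,000 J / 1055 = 48,151,659 BTU
Gas: input = 48,151,659 / 0.90 = 53,501,843 BTU = 535 therm → 535 × £0.905 = £484.19
Heat pump: 48,151,659 BTU / 3412 = 14,110 kWh heat; / 3.15 = 4,480 kWh in → × £0.248 = £1,111.07
Difference = |£484.19 − £1,111.07| = £626.88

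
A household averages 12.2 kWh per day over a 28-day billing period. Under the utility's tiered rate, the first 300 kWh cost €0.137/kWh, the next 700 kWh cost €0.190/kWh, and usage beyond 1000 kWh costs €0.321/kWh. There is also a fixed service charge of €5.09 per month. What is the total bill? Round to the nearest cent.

€54.09

Usage = 12.2 kWh/day × 28 days = 341.6 kWh
First 300 kWh × €0.137 = €41.10
Next 41.6 kWh × €0.190 = €7.90
Remaining tier: 0 kWh (not reached)
Energy charge = €49.00; + service €5.09 = €54.09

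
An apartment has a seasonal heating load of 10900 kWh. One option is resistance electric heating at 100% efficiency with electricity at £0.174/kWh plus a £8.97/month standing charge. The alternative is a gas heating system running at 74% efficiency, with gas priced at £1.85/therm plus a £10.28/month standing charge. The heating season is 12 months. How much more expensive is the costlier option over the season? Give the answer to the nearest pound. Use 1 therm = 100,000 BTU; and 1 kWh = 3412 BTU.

Heat load = 10900 kWh × 3412 = 37,190,800 BTU
Gas: input = 37,190,800 / 0.74 = 50,257,838 BTU = 502.6 therm → 502.6 × £1.85 = £929.77; + 12 × £10.28 standing = £1,053.13
Electric: 37,190,800 BTU / 3412 = 10,900 kWh → × £0.174 = £1,896.60; + 12 × £8.97 standing = £2,004.24
Difference = |£1,053.13 − £2,004.24| = £951.11 ≈ £951

£951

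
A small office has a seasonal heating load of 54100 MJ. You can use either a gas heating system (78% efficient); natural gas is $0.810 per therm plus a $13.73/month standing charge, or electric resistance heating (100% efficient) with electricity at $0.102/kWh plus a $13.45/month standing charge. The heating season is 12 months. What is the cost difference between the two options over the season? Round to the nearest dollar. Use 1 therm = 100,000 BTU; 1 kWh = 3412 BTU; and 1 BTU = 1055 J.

Heat load = 54100 MJ = 54,100,000,000 J / 1055 = 51,279,621 BTU
Gas: input = 51,279,621 / 0.78 = 65,743,104 BTU = 657.4 therm → 657.4 × $0.810 = $532.52; + 12 × $13.73 standing = $697.28
Electric: 51,279,621 BTU / 3412 = 15,030 kWh → × $0.102 = $1,532.98; + 12 × $13.45 standing = $1,694.38
Difference = |$697.28 − $1,694.38| = $997.10 ≈ $997

$997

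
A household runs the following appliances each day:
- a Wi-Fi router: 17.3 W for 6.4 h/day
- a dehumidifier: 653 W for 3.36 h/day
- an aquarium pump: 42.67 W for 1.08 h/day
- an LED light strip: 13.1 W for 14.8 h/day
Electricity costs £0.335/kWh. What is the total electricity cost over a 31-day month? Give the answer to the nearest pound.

£26

Wi-Fi router: 17.3 W × 6.4 h × 31 d = 3,432 Wh = 3.432 kWh
dehumidifier: 653 W × 3.36 h × 31 d = 68,016 Wh = 68.02 kWh
aquarium pump: 42.67 W × 1.08 h × 31 d = 1,429 Wh = 1.429 kWh
LED light strip: 13.1 W × 14.8 h × 31 d = 6,010 Wh = 6.01 kWh
Total energy = 3.432 + 68.02 + 1.429 + 6.01 = 78.89 kWh
Cost = 78.89 kWh × £0.335 = £26.43 ≈ £26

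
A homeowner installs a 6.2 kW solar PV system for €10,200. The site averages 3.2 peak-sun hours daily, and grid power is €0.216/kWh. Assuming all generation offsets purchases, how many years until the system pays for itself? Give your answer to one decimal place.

6.5 years

Daily generation = 6.2 kW × 3.2 h = 19.84 kWh
Annual generation = 19.84 × 365 = 7241.6 kWh
Annual savings = 7241.6 × €0.216 = €1,564.19
Payback = €10,200 / €1,564.19 = 6.52 years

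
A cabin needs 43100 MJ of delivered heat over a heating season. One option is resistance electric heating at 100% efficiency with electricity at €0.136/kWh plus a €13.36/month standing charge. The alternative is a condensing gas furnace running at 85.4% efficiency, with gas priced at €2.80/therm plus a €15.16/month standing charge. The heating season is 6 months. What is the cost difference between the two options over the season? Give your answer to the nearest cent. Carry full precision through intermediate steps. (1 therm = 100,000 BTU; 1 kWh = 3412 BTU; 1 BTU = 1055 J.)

Heat load = 43100 MJ = 43,100,000,000 J / 1055 = 40,853,081 BTU
Gas: input = 40,853,081 / 0.854 = 47,837,331 BTU = 478.4 therm → 478.4 × €2.80 = €1,339.45; + 6 × €15.16 standing = €1,430.41
Electric: 40,853,081 BTU / 3412 = 11,970 kWh → × €0.136 = €1,628.38; + 6 × €13.36 standing = €1,708.54
Difference = |€1,430.41 − €1,708.54| = €278.13

€278.13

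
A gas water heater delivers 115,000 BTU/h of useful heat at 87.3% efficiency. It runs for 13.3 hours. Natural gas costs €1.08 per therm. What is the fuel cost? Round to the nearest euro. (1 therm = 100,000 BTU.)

€19

Heat delivered = 115,000 BTU/h × 13.3 h = 1,529,500 BTU
Gas input = 1,529,500 / 0.873 = 1,752,005 BTU
= 1,752,005 / 100,000 = 17.52 therm
Cost = 17.52 × €1.08/therm = €18.92 ≈ €19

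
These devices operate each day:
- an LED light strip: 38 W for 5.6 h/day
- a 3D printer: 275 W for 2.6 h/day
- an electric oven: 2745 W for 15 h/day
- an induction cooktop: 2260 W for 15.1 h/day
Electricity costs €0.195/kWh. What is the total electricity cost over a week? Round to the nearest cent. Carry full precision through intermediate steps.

€104.05

LED light strip: 38 W × 5.6 h × 7 d = 1,490 Wh = 1.49 kWh
3D printer: 275 W × 2.6 h × 7 d = 5,005 Wh = 5.005 kWh
electric oven: 2745 W × 15 h × 7 d = 288,225 Wh = 288.2 kWh
induction cooktop: 2260 W × 15.1 h × 7 d = 238,882 Wh = 238.9 kWh
Total energy = 1.49 + 5.005 + 288.2 + 238.9 = 533.6 kWh
Cost = 533.6 kWh × €0.195 = €104.05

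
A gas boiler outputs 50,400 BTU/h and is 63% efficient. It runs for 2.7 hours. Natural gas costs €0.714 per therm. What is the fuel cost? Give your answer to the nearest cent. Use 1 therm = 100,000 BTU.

€1.54

Heat delivered = 50,400 BTU/h × 2.7 h = 136,080 BTU
Gas input = 136,080 / 0.63 = 216,000 BTU
= 216,000 / 100,000 = 2.16 therm
Cost = 2.16 × €0.714/therm = €1.54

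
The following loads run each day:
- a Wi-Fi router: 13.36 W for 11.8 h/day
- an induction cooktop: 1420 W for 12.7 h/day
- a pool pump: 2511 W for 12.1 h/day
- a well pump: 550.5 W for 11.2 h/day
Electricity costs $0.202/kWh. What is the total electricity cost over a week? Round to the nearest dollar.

$77

Wi-Fi router: 13.36 W × 11.8 h × 7 d = 1,104 Wh = 1.104 kWh
induction cooktop: 1420 W × 12.7 h × 7 d = 126,238 Wh = 126.2 kWh
pool pump: 2511 W × 12.1 h × 7 d = 212,682 Wh = 212.7 kWh
well pump: 550.5 W × 11.2 h × 7 d = 43,159 Wh = 43.16 kWh
Total energy = 1.104 + 126.2 + 212.7 + 43.16 = 383.2 kWh
Cost = 383.2 kWh × $0.202 = $77.40 ≈ $77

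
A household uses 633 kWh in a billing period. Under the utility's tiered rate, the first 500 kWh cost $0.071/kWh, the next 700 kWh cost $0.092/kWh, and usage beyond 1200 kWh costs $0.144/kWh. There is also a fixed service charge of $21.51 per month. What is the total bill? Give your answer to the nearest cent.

$69.25

First 500 kWh × $0.071 = $35.50
Next 133 kWh × $0.092 = $12.24
Remaining tier: 0 kWh (not reached)
Energy charge = $47.74; + service $21.51 = $69.25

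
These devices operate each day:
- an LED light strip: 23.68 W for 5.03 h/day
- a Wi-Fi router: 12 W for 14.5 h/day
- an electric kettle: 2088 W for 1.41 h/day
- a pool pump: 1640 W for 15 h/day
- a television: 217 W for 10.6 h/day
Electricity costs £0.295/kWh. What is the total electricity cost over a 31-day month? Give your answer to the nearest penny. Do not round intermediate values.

LED light strip: 23.68 W × 5.03 h × 31 d = 3,692 Wh = 3.692 kWh
Wi-Fi router: 12 W × 14.5 h × 31 d = 5,394 Wh = 5.394 kWh
electric kettle: 2088 W × 1.41 h × 31 d = 91,266 Wh = 91.27 kWh
pool pump: 1640 W × 15 h × 31 d = 762,600 Wh = 762.6 kWh
television: 217 W × 10.6 h × 31 d = 71,306 Wh = 71.31 kWh
Total energy = 3.692 + 5.394 + 91.27 + 762.6 + 71.31 = 934.3 kWh
Cost = 934.3 kWh × £0.295 = £275.61

£275.61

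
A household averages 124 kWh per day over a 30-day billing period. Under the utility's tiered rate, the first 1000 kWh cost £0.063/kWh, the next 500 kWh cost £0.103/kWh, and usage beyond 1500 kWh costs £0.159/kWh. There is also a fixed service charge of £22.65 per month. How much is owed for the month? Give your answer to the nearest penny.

Usage = 124 kWh/day × 30 days = 3720 kWh
First 1000 kWh × £0.063 = £63.00
Next 500 kWh × £0.103 = £51.50
Remaining 2220 kWh × £0.159 = £352.98
Energy charge = £467.48; + service £22.65 = £490.13

£490.13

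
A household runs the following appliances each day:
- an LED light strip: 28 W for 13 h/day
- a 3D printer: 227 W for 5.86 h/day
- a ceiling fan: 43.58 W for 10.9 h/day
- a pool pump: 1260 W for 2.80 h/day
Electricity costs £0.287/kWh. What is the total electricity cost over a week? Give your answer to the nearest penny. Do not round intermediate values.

LED light strip: 28 W × 13 h × 7 d = 2,548 Wh = 2.548 kWh
3D printer: 227 W × 5.86 h × 7 d = 9,312 Wh = 9.312 kWh
ceiling fan: 43.58 W × 10.9 h × 7 d = 3,325 Wh = 3.325 kWh
pool pump: 1260 W × 2.80 h × 7 d = 24,696 Wh = 24.7 kWh
Total energy = 2.548 + 9.312 + 3.325 + 24.7 = 39.88 kWh
Cost = 39.88 kWh × £0.287 = £11.45

£11.45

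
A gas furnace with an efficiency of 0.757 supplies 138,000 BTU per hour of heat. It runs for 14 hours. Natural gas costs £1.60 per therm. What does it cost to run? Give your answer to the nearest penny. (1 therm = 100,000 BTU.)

£40.83

Heat delivered = 138,000 BTU/h × 14 h = 1,932,000 BTU
Gas input = 1,932,000 / 0.757 = 2,552,180 BTU
= 2,552,180 / 100,000 = 25.52 therm
Cost = 25.52 × £1.60/therm = £40.83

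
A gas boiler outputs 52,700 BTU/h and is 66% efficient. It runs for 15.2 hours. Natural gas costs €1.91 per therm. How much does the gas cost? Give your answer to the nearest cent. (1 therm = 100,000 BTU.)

Heat delivered = 52,700 BTU/h × 15.2 h = 801,040 BTU
Gas input = 801,040 / 0.66 = 1,213,697 BTU
= 1,213,697 / 100,000 = 12.14 therm
Cost = 12.14 × €1.91/therm = €23.18

€23.18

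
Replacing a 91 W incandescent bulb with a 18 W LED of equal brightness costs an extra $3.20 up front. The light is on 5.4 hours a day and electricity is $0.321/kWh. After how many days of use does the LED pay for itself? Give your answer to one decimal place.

25.3 days

Power saved = 91 − 18 = 73 W
Daily energy saved = 73 W × 5.4 h = 394.2 Wh = 0.3942 kWh
Daily savings = 0.3942 × $0.321 = $0.1265
Payback = $3.20 / $0.1265 per day = 25.29 days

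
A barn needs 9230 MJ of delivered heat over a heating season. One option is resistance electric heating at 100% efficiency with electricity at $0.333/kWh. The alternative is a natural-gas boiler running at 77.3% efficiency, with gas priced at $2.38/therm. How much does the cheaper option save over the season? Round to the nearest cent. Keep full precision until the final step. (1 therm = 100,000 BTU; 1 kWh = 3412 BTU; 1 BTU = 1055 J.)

$584.49

Heat load = 9230 MJ = 9,230,000,000 J / 1055 = 8,748,815 BTU
Gas: input = 8,748,815 / 0.773 = 11,318,002 BTU = 113.2 therm → 113.2 × $2.38 = $269.37
Electric: 8,748,815 BTU / 3412 = 2,564 kWh → × $0.333 = $853.86
Difference = |$269.37 − $853.86| = $584.49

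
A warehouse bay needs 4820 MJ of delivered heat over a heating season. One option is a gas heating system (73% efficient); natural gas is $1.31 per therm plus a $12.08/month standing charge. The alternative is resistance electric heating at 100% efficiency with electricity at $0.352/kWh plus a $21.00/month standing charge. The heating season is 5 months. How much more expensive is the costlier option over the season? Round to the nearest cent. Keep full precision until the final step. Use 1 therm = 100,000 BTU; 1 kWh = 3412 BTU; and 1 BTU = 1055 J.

Heat load = 4820 MJ = 4,820,000,000 J / 1055 = 4,568,720 BTU
Gas: input = 4,568,720 / 0.73 = 6,258,521 BTU = 62.59 therm → 62.59 × $1.31 = $81.99; + 5 × $12.08 standing = $142.39
Electric: 4,568,720 BTU / 3412 = 1,339 kWh → × $0.352 = $471.33; + 5 × $21.00 standing = $576.33
Difference = |$142.39 − $576.33| = $433.95

$433.95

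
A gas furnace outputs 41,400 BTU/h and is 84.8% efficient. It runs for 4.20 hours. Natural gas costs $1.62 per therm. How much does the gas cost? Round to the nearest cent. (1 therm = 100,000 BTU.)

Heat delivered = 41,400 BTU/h × 4.20 h = 173,880 BTU
Gas input = 173,880 / 0.848 = 205,047 BTU
= 205,047 / 100,000 = 2.05 therm
Cost = 2.05 × $1.62/therm = $3.32

$3.32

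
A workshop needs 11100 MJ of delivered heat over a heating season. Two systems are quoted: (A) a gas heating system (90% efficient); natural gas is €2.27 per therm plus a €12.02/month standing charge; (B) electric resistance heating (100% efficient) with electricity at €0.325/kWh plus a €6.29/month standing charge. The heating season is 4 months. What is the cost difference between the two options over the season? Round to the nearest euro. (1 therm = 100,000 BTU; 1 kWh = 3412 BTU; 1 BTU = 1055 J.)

Heat load = 11100 MJ = 11,100,000,000 J / 1055 = 10,521,327 BTU
Gas: input = 10,521,327 / 0.90 = 11,690,363 BTU = 116.9 therm → 116.9 × €2.27 = €265.37; + 4 × €12.02 standing = €313.45
Electric: 10,521,327 BTU / 3412 = 3,084 kWh → × €0.325 = €1,002.18; + 4 × €6.29 standing = €1,027.34
Difference = |€313.45 − €1,027.34| = €713.89 ≈ €714

€714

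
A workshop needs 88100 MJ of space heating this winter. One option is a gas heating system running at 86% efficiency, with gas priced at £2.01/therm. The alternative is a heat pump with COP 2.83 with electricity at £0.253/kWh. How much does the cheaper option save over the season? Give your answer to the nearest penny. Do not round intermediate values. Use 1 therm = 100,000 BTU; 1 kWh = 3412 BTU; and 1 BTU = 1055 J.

Heat load = 88100 MJ = 88,100,000,000 J / 1055 = 83,507,109 BTU
Gas: input = 83,507,109 / 0.860 = 97,101,290 BTU = 971 therm → 971 × £2.01 = £1,951.74
Heat pump: 83,507,109 BTU / 3412 = 24,470 kWh heat; / 2.83 = 8,648 kWh in → × £0.253 = £2,188.01
Difference = |£1,951.74 − £2,188.01| = £236.27

£236.27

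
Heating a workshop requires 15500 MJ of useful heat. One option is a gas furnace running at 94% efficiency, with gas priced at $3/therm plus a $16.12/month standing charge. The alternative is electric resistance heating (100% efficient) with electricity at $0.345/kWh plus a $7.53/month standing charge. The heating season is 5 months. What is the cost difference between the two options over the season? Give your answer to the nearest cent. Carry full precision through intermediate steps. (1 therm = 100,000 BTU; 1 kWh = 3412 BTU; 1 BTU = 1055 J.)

$973.72

Heat load = 15500 MJ = 15,500,000,000 J / 1055 = 14,691,943 BTU
Gas: input = 14,691,943 / 0.94 = 15,629,727 BTU = 156.3 therm → 156.3 × $3 = $468.89; + 5 × $16.12 standing = $549.49
Electric: 14,691,943 BTU / 3412 = 4,306 kWh → × $0.345 = $1,485.56; + 5 × $7.53 standing = $1,523.21
Difference = |$549.49 − $1,523.21| = $973.72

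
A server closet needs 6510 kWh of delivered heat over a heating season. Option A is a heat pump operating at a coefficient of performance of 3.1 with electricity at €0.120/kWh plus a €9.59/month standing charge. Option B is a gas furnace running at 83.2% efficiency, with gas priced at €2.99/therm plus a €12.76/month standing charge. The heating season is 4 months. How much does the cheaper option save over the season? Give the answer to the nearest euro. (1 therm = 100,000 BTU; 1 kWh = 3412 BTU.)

€559

Heat load = 6510 kWh × 3412 = 22,212,120 BTU
Gas: input = 22,212,120 / 0.832 = 26,697,260 BTU = 267 therm → 267 × €2.99 = €798.25; + 4 × €12.76 standing = €849.29
Heat pump: 22,212,120 BTU / 3412 = 6,510 kWh heat; / 3.1 = 2,100 kWh in → × €0.120 = €252.00; + 4 × €9.59 standing = €290.36
Difference = |€849.29 − €290.36| = €558.93 ≈ €559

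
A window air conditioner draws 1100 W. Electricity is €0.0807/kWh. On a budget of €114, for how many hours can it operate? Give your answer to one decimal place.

Energy budget = €114 / €0.0807 per kWh = 1,413 kWh = 1,412,639 Wh
Runtime = 1,412,639 Wh / 1100 W = 1,284 h

1284.2 h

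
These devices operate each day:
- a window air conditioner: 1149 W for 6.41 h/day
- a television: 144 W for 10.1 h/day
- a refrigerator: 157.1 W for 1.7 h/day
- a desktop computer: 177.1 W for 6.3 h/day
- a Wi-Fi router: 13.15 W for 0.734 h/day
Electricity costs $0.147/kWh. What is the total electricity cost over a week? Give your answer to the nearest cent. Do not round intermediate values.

window air conditioner: 1149 W × 6.41 h × 7 d = 51,556 Wh = 51.56 kWh
television: 144 W × 10.1 h × 7 d = 10,181 Wh = 10.18 kWh
refrigerator: 157.1 W × 1.7 h × 7 d = 1,869 Wh = 1.869 kWh
desktop computer: 177.1 W × 6.3 h × 7 d = 7,810 Wh = 7.81 kWh
Wi-Fi router: 13.15 W × 0.734 h × 7 d = 68 Wh = 0.06756 kWh
Total energy = 51.56 + 10.18 + 1.869 + 7.81 + 0.06756 = 71.48 kWh
Cost = 71.48 kWh × $0.147 = $10.51

$10.51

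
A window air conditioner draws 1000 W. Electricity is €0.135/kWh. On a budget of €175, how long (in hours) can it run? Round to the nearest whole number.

1296 h

Energy budget = €175 / €0.135 per kWh = 1,296 kWh = 1,296,296 Wh
Runtime = 1,296,296 Wh / 1000 W = 1,296 h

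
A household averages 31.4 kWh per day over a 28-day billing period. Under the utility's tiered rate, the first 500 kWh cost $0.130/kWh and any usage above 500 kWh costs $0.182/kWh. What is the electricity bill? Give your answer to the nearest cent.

$134.01

Usage = 31.4 kWh/day × 28 days = 879.2 kWh
First 500 kWh × $0.130 = $65.00
Remaining 379.2 kWh × $0.182 = $69.01
Total = $134.01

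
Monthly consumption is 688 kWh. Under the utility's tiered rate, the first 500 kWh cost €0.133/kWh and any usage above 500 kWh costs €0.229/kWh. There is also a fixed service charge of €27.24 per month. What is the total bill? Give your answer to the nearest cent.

First 500 kWh × €0.133 = €66.50
Remaining 188 kWh × €0.229 = €43.05
Energy charge = €109.55; + service €27.24 = €136.79

€136.79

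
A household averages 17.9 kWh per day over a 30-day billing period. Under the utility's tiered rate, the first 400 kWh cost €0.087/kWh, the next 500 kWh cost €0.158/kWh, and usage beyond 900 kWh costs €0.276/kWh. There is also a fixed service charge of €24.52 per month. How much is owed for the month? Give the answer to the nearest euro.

Usage = 17.9 kWh/day × 30 days = 537 kWh
First 400 kWh × €0.087 = €34.80
Next 137 kWh × €0.158 = €21.65
Remaining tier: 0 kWh (not reached)
Energy charge = €56.45; + service €24.52 = €80.97 ≈ €81

€81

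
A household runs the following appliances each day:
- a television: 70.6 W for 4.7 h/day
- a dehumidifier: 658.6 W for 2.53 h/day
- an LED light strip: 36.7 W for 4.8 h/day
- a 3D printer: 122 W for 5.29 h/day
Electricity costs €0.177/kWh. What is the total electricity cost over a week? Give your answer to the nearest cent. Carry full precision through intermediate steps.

television: 70.6 W × 4.7 h × 7 d = 2,323 Wh = 2.323 kWh
dehumidifier: 658.6 W × 2.53 h × 7 d = 11,664 Wh = 11.66 kWh
LED light strip: 36.7 W × 4.8 h × 7 d = 1,233 Wh = 1.233 kWh
3D printer: 122 W × 5.29 h × 7 d = 4,518 Wh = 4.518 kWh
Total energy = 2.323 + 11.66 + 1.233 + 4.518 = 19.74 kWh
Cost = 19.74 kWh × €0.177 = €3.49

€3.49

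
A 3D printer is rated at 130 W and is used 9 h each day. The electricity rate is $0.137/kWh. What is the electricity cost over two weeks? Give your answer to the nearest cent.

$2.24

Energy = 130 W × 9 h/day × 14 days = 16,380 Wh = 16.38 kWh
Cost = 16.38 kWh × $0.137/kWh = $2.24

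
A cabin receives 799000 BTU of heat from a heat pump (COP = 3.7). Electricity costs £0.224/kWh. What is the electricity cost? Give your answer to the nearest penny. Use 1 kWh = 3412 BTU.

Heat delivered = 799,000 BTU / 3412 = 234.2 kWh
Electrical input = 234.2 kWh / 3.7 = 63.29 kWh
Cost = 63.29 × £0.224/kWh = £14.18

£14.18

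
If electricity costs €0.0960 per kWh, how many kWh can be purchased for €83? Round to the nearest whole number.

865 kWh

€83 / €0.0960 per kWh = 864.6 kWh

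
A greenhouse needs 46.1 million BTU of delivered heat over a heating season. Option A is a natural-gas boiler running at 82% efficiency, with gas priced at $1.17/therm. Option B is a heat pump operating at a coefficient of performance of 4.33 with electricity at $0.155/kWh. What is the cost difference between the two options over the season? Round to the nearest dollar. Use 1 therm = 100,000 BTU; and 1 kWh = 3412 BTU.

Heat load = 46.1 × 10⁶ BTU = 46,100,000 BTU
Gas: input = 46,100,000 / 0.82 = 56,219,512 BTU = 562.2 therm → 562.2 × $1.17 = $657.77
Heat pump: 46,100,000 BTU / 3412 = 13,510 kWh heat; / 4.33 = 3,120 kWh in → × $0.155 = $483.66
Difference = |$657.77 − $483.66| = $174.11 ≈ $174

$174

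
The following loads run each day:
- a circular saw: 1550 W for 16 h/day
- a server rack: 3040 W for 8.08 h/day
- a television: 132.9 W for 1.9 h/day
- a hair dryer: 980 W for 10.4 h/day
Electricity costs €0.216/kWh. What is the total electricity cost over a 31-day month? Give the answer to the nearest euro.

circular saw: 1550 W × 16 h × 31 d = 768,800 Wh = 768.8 kWh
server rack: 3040 W × 8.08 h × 31 d = 761,459 Wh = 761.5 kWh
television: 132.9 W × 1.9 h × 31 d = 7,828 Wh = 7.828 kWh
hair dryer: 980 W × 10.4 h × 31 d = 315,952 Wh = 316 kWh
Total energy = 768.8 + 761.5 + 7.828 + 316 = 1,854 kWh
Cost = 1,854 kWh × €0.216 = €400.47 ≈ €400

€400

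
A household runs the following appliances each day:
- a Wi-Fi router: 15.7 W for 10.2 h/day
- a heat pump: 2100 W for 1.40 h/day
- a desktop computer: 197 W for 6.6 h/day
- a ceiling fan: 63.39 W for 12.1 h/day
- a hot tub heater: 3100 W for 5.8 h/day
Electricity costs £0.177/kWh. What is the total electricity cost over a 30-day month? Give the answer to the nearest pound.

Wi-Fi router: 15.7 W × 10.2 h × 30 d = 4,804 Wh = 4.804 kWh
heat pump: 2100 W × 1.40 h × 30 d = 88,200 Wh = 88.2 kWh
desktop computer: 197 W × 6.6 h × 30 d = 39,006 Wh = 39.01 kWh
ceiling fan: 63.39 W × 12.1 h × 30 d = 23,011 Wh = 23.01 kWh
hot tub heater: 3100 W × 5.8 h × 30 d = 539,400 Wh = 539.4 kWh
Total energy = 4.804 + 88.2 + 39.01 + 23.01 + 539.4 = 694.4 kWh
Cost = 694.4 kWh × £0.177 = £122.91 ≈ £123

£123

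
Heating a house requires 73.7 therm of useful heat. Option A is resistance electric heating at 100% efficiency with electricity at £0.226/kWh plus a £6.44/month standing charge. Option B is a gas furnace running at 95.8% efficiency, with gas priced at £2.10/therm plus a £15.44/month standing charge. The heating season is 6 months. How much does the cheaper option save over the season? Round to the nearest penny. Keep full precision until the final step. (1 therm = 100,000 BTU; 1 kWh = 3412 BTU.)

£272.61

Heat load = 73.7 therm × 100,000 = 7,370,000 BTU
Gas: input = 7,370,000 / 0.958 = 7,693,111 BTU = 76.93 therm → 76.93 × £2.10 = £161.56; + 6 × £15.44 standing = £254.20
Electric: 7,370,000 BTU / 3412 = 2,160 kWh → × £0.226 = £488.17; + 6 × £6.44 standing = £526.81
Difference = |£254.20 − £526.81| = £272.61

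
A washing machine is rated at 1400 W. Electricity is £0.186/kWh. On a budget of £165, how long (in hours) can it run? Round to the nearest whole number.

Energy budget = £165 / £0.186 per kWh = 887.1 kWh = 887,097 Wh
Runtime = 887,097 Wh / 1400 W = 633.6 h

634 h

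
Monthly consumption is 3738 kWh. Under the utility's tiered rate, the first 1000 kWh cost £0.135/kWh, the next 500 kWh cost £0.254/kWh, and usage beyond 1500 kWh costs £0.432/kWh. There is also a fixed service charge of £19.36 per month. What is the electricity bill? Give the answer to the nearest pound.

£1248

First 1000 kWh × £0.135 = £135.00
Next 500 kWh × £0.254 = £127.00
Remaining 2238 kWh × £0.432 = £966.82
Energy charge = £1,228.82; + service £19.36 = £1,248.18 ≈ £1248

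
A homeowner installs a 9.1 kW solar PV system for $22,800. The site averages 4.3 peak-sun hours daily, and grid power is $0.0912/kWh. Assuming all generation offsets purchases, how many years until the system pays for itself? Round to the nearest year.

Daily generation = 9.1 kW × 4.3 h = 39.13 kWh
Annual generation = 39.13 × 365 = 14282 kWh
Annual savings = 14282 × $0.0912 = $1,302.56
Payback = $22,800 / $1,302.56 = 17.5 years

18 years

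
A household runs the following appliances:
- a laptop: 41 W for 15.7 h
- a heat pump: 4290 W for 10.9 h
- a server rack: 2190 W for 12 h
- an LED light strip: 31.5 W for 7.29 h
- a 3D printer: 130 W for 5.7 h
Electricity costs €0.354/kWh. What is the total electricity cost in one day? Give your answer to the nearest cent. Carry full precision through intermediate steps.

€26.43

laptop: 41 W × 15.7 h = 644 Wh = 0.6437 kWh
heat pump: 4290 W × 10.9 h = 46,761 Wh = 46.76 kWh
server rack: 2190 W × 12 h = 26,280 Wh = 26.28 kWh
LED light strip: 31.5 W × 7.29 h = 230 Wh = 0.2296 kWh
3D printer: 130 W × 5.7 h = 741 Wh = 0.741 kWh
Total energy = 0.6437 + 46.76 + 26.28 + 0.2296 + 0.741 = 74.66 kWh
Cost = 74.66 kWh × €0.354 = €26.43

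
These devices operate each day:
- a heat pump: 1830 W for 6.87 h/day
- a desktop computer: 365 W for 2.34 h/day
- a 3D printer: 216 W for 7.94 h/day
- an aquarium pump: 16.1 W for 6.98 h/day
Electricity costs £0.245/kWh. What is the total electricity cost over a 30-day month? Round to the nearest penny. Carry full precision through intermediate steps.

£112.11

heat pump: 1830 W × 6.87 h × 30 d = 377,163 Wh = 377.2 kWh
desktop computer: 365 W × 2.34 h × 30 d = 25,623 Wh = 25.62 kWh
3D printer: 216 W × 7.94 h × 30 d = 51,451 Wh = 51.45 kWh
aquarium pump: 16.1 W × 6.98 h × 30 d = 3,371 Wh = 3.371 kWh
Total energy = 377.2 + 25.62 + 51.45 + 3.371 = 457.6 kWh
Cost = 457.6 kWh × £0.245 = £112.11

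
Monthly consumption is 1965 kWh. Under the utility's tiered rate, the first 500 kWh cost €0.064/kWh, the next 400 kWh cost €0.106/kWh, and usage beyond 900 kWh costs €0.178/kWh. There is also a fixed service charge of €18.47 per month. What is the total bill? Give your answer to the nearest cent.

€282.44

First 500 kWh × €0.064 = €32.00
Next 400 kWh × €0.106 = €42.40
Remaining 1065 kWh × €0.178 = €189.57
Energy charge = €263.97; + service €18.47 = €282.44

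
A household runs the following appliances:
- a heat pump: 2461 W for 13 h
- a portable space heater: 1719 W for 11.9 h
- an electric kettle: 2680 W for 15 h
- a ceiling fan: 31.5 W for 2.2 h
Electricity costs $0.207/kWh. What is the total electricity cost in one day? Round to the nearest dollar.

heat pump: 2461 W × 13 h = 31,993 Wh = 31.99 kWh
portable space heater: 1719 W × 11.9 h = 20,456 Wh = 20.46 kWh
electric kettle: 2680 W × 15 h = 40,200 Wh = 40.2 kWh
ceiling fan: 31.5 W × 2.2 h = 69 Wh = 0.0693 kWh
Total energy = 31.99 + 20.46 + 40.2 + 0.0693 = 92.72 kWh
Cost = 92.72 kWh × $0.207 = $19.19 ≈ $19

$19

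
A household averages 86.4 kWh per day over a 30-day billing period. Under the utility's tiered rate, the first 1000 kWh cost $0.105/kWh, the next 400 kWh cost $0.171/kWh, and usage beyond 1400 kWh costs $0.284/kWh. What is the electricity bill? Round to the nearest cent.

Usage = 86.4 kWh/day × 30 days = 2592 kWh
First 1000 kWh × $0.105 = $105.00
Next 400 kWh × $0.171 = $68.40
Remaining 1192 kWh × $0.284 = $338.53
Total = $511.93

$511.93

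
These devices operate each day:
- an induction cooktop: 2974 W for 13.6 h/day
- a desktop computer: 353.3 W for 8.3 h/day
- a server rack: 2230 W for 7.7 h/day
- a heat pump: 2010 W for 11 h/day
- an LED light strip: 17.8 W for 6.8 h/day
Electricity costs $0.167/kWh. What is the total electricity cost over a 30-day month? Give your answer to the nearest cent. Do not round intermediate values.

induction cooktop: 2974 W × 13.6 h × 30 d = 1,213,392 Wh = 1,213 kWh
desktop computer: 353.3 W × 8.3 h × 30 d = 87,972 Wh = 87.97 kWh
server rack: 2230 W × 7.7 h × 30 d = 515,130 Wh = 515.1 kWh
heat pump: 2010 W × 11 h × 30 d = 663,300 Wh = 663.3 kWh
LED light strip: 17.8 W × 6.8 h × 30 d = 3,631 Wh = 3.631 kWh
Total energy = 1,213 + 87.97 + 515.1 + 663.3 + 3.631 = 2,483 kWh
Cost = 2,483 kWh × $0.167 = $414.73

$414.73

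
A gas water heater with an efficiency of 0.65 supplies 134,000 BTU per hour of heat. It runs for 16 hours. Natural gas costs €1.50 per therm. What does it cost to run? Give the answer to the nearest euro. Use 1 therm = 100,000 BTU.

Heat delivered = 134,000 BTU/h × 16 h = 2,144,000 BTU
Gas input = 2,144,000 / 0.65 = 3,298,462 BTU
= 3,298,462 / 100,000 = 32.98 therm
Cost = 32.98 × €1.50/therm = €49.48 ≈ €49

€49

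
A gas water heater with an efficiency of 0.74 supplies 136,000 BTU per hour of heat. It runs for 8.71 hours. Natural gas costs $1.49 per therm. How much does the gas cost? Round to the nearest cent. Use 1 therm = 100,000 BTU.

$23.85

Heat delivered = 136,000 BTU/h × 8.71 h = 1,184,560 BTU
Gas input = 1,184,560 / 0.74 = 1,600,757 BTU
= 1,600,757 / 100,000 = 16.01 therm
Cost = 16.01 × $1.49/therm = $23.85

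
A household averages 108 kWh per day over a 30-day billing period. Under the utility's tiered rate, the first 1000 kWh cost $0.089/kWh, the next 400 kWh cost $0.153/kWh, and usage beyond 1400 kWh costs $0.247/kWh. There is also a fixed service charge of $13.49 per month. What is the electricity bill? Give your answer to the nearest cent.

$618.17

Usage = 108 kWh/day × 30 days = 3240 kWh
First 1000 kWh × $0.089 = $89.00
Next 400 kWh × $0.153 = $61.20
Remaining 1840 kWh × $0.247 = $454.48
Energy charge = $604.68; + service $13.49 = $618.17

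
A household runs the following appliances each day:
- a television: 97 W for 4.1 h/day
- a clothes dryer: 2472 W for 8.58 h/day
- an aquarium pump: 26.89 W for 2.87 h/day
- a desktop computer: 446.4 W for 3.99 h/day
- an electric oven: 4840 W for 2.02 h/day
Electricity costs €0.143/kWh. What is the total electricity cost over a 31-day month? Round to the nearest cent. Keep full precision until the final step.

€147.36

television: 97 W × 4.1 h × 31 d = 12,329 Wh = 12.33 kWh
clothes dryer: 2472 W × 8.58 h × 31 d = 657,503 Wh = 657.5 kWh
aquarium pump: 26.89 W × 2.87 h × 31 d = 2,392 Wh = 2.392 kWh
desktop computer: 446.4 W × 3.99 h × 31 d = 55,215 Wh = 55.22 kWh
electric oven: 4840 W × 2.02 h × 31 d = 303,081 Wh = 303.1 kWh
Total energy = 12.33 + 657.5 + 2.392 + 55.22 + 303.1 = 1,031 kWh
Cost = 1,031 kWh × €0.143 = €147.36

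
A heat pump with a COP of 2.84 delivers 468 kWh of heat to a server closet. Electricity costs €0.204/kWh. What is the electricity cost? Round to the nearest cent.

€33.62

Electrical input = 468 kWh / 2.84 = 164.8 kWh
Cost = 164.8 × €0.204/kWh = €33.62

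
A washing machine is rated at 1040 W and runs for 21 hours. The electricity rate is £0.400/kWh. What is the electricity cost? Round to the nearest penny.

£8.74

Energy = 1040 W × 21 h = 21,840 Wh = 21.84 kWh
Cost = 21.84 kWh × £0.400/kWh = £8.74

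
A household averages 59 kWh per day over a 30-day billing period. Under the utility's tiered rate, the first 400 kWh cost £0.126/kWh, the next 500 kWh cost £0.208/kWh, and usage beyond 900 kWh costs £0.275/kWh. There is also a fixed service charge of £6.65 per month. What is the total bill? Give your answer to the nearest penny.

Usage = 59 kWh/day × 30 days = 1770 kWh
First 400 kWh × £0.126 = £50.40
Next 500 kWh × £0.208 = £104.00
Remaining 870 kWh × £0.275 = £239.25
Energy charge = £393.65; + service £6.65 = £400.30

£400.30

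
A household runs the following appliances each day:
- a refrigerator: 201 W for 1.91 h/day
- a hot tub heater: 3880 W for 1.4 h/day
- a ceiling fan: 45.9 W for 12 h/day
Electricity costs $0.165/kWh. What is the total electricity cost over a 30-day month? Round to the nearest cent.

$31.52

refrigerator: 201 W × 1.91 h × 30 d = 11,517 Wh = 11.52 kWh
hot tub heater: 3880 W × 1.4 h × 30 d = 162,960 Wh = 163 kWh
ceiling fan: 45.9 W × 12 h × 30 d = 16,524 Wh = 16.52 kWh
Total energy = 11.52 + 163 + 16.52 = 191 kWh
Cost = 191 kWh × $0.165 = $31.52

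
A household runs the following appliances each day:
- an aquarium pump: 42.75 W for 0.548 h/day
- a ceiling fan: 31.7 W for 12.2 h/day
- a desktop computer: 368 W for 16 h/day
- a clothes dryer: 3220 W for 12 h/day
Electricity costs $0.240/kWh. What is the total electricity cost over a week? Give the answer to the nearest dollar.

aquarium pump: 42.75 W × 0.548 h × 7 d = 164 Wh = 0.164 kWh
ceiling fan: 31.7 W × 12.2 h × 7 d = 2,707 Wh = 2.707 kWh
desktop computer: 368 W × 16 h × 7 d = 41,216 Wh = 41.22 kWh
clothes dryer: 3220 W × 12 h × 7 d = 270,480 Wh = 270.5 kWh
Total energy = 0.164 + 2.707 + 41.22 + 270.5 = 314.6 kWh
Cost = 314.6 kWh × $0.240 = $75.50 ≈ $75

$75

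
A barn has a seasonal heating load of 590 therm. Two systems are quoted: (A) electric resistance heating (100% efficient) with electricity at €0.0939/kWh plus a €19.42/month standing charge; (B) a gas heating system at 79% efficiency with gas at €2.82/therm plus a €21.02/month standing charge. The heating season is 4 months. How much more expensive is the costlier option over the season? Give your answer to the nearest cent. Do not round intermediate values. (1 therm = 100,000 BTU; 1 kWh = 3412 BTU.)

€488.77

Heat load = 590 therm × 100,000 = 59,000,000 BTU
Gas: input = 59,000,000 / 0.79 = 74,683,544 BTU = 746.8 therm → 746.8 × €2.82 = €2,106.08; + 4 × €21.02 standing = €2,190.16
Electric: 59,000,000 BTU / 3412 = 17,290 kWh → × €0.0939 = €1,623.71; + 4 × €19.42 standing = €1,701.39
Difference = |€2,190.16 − €1,701.39| = €488.77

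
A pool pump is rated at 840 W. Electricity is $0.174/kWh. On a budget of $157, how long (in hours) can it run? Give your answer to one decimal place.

Energy budget = $157 / $0.174 per kWh = 902.3 kWh = 902,299 Wh
Runtime = 902,299 Wh / 840 W = 1,074 h

1074.2 h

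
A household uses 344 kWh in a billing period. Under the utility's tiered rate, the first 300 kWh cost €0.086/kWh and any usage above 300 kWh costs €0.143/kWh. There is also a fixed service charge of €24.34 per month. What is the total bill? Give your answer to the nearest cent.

First 300 kWh × €0.086 = €25.80
Remaining 44 kWh × €0.143 = €6.29
Energy charge = €32.09; + service €24.34 = €56.43

€56.43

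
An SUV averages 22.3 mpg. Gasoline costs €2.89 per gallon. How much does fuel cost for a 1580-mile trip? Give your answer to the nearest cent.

Fuel = 1580 mi / 22.3 mpg = 70.85 gal
Cost = 70.85 gal × €2.89/gal = €204.76

€204.76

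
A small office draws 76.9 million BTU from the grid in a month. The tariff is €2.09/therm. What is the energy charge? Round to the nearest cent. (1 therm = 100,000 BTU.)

76.9 million BTU × (10 therm/million BTU) = 769 therm
Cost = 769 therm × €2.09/therm = €1,607.21

€1607.21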